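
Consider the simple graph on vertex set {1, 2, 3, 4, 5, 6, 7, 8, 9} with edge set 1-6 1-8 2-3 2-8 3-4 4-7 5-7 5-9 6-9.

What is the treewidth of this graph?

A width-2 tree decomposition is:
Bags: B1 = {1, 2, 8}  B2 = {1, 2, 6}  B3 = {2, 6, 9}  B4 = {2, 5, 9}  B5 = {2, 5, 7}  B6 = {2, 4, 7}  B7 = {2, 3, 4}
Tree: B1–B2, B2–B3, B3–B4, B4–B5, B5–B6, B6–B7
Every bag has size at most 3, so the width is 3 − 1 = 2 and tw(G) ≤ 2. The edges 2–8–1–6–9–5–7–4–3–2 form a cycle, so G is not a tree and its treewidth is at least 2. Therefore the treewidth is 2.

2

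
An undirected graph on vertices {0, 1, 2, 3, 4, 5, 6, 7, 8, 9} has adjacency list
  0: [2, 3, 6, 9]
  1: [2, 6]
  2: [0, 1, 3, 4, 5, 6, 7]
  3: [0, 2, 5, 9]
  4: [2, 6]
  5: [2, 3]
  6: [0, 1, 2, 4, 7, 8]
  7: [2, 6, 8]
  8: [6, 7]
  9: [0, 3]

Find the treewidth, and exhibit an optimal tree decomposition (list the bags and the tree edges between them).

Every bag has size at most 3, so the width is 3 − 1 = 2 and tw(G) ≤ 2. Conversely, {6, 7, 8} is a clique of size 3, and the vertices of any clique must share a bag in every tree decomposition; so some bag has ≥ 3 vertices and tw(G) ≥ 2. Combining the bounds, tw(G) = 2.

Treewidth 2.
One optimal decomposition is:
Bags: B1 = {0, 2, 3}  B2 = {0, 2, 6}  B3 = {2, 4, 6}  B4 = {0, 3, 9}  B5 = {2, 6, 7}  B6 = {1, 2, 6}  B7 = {6, 7, 8}  B8 = {2, 3, 5}
Tree: B1–B2, B2–B3, B1–B4, B2–B5, B2–B6, B5–B7, B1–B8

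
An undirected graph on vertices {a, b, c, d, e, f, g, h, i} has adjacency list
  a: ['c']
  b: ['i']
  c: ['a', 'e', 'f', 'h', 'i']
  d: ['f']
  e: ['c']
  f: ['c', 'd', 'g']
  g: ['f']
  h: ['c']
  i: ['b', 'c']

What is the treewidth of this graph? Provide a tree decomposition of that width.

Each bag holds 2 vertices, so the decomposition has width 1, which upper-bounds the treewidth. Since G has at least one edge (e.g. c–f), it is not an edgeless graph, so tw(G) ≥ 1. The upper and lower bounds meet at 1, so that is the treewidth.

Treewidth 1.
One such decomposition:
Bags: B1 = {c, f}  B2 = {c, i}  B3 = {c, e}  B4 = {c, h}  B5 = {d, f}  B6 = {f, g}  B7 = {b, i}  B8 = {a, c}
Tree: B1–B2, B2–B3, B1–B4, B1–B5, B5–B6, B2–B7, B1–B8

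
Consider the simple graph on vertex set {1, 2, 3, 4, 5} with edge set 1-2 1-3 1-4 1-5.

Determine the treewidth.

1

A width-1 tree decomposition is:
Bags: B1 = {1, 2}  B2 = {1, 4}  B3 = {1, 5}  B4 = {1, 3}
Tree: B1–B2, B1–B3, B1–B4
Each bag holds 2 vertices, so the decomposition has width 1, which upper-bounds the treewidth. Since G has at least one edge (e.g. 1–2), it is not an edgeless graph, so tw(G) ≥ 1. The upper and lower bounds meet at 1, so that is the treewidth.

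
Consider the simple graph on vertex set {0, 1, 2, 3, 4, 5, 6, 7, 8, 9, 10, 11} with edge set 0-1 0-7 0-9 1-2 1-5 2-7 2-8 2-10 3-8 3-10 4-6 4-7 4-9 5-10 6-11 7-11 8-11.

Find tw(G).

3

A width-3 tree decomposition is:
Bags: B1 = {3, 5, 8, 10}  B2 = {2, 5, 8, 10}  B3 = {1, 2, 5, 8}  B4 = {1, 2, 8, 11}  B5 = {1, 2, 7, 11}  B6 = {0, 1, 7, 11}  B7 = {0, 6, 7, 11}  B8 = {0, 4, 6, 7}  B9 = {0, 4, 6, 9}
Tree: B1–B2, B2–B3, B3–B4, B4–B5, B5–B6, B6–B7, B7–B8, B8–B9
Each bag holds 4 vertices, so the decomposition has width 3, which upper-bounds the treewidth. For the lower bound: the 4 vertex sets {3,5,10}, {8}, {2}, {0,1,7,11} are disjoint, each induces a connected subgraph, and every pair is joined by at least one edge of G. Contracting each set to a single vertex therefore yields K_{4} as a minor, and since treewidth is minor-monotone, tw(G) ≥ tw(K_{4}) = 3. Therefore the treewidth is 3.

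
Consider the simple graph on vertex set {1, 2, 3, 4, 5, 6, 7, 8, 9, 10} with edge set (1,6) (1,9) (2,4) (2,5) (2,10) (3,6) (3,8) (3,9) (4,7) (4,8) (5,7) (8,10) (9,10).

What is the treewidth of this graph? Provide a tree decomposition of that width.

Every bag has size at most 3, so the width is 3 − 1 = 2 and tw(G) ≤ 2. For the lower bound, G contains the cycle 1–6–3–9–1, so G is not a forest; only forests have treewidth ≤ 1, hence tw(G) ≥ 2. Combining the bounds, tw(G) = 2.

Treewidth 2.
Bags: B1 = {1, 6, 9}  B2 = {3, 6, 9}  B3 = {3, 9, 10}  B4 = {3, 8, 10}  B5 = {2, 8, 10}  B6 = {2, 4, 8}  B7 = {2, 4, 5}  B8 = {4, 5, 7}
Tree: B1–B2, B2–B3, B3–B4, B4–B5, B5–B6, B6–B7, B7–B8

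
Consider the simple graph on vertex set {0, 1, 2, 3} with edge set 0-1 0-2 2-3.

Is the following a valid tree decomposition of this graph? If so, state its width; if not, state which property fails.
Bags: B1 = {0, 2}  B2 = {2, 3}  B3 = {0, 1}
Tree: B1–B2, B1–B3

Checking the three conditions: (i) the bags cover all of {0, 1, 2, 3}; (ii) for each edge, some bag contains both endpoints; (iii) the bags containing any fixed vertex form a subtree. All hold, so the decomposition is valid with width 2 − 1 = 1.

Yes; width 1.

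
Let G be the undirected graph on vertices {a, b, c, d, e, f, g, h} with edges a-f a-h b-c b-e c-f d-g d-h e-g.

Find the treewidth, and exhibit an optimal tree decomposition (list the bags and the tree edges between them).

Every bag has size at most 3, so the width is 3 − 1 = 2 and tw(G) ≤ 2. For the lower bound, G contains the cycle e–g–d–h–a–f–c–b–e, so G is not a forest; only forests have treewidth ≤ 1, hence tw(G) ≥ 2. Combining the bounds, tw(G) = 2.

Treewidth 2.
One optimal decomposition is:
Bags: B1 = {d, e, g}  B2 = {d, e, h}  B3 = {a, e, h}  B4 = {a, e, f}  B5 = {c, e, f}  B6 = {b, c, e}
Tree: B1–B2, B2–B3, B3–B4, B4–B5, B5–B6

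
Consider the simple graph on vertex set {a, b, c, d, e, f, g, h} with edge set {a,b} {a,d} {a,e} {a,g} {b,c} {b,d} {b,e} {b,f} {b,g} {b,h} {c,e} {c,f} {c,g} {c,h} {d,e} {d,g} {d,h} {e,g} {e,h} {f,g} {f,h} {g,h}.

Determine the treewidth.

A width-4 tree decomposition is:
Bags: B1 = {b, c, e, g, h}  B2 = {b, d, e, g, h}  B3 = {a, b, d, e, g}  B4 = {b, c, f, g, h}
Tree: B1–B2, B2–B3, B1–B4
Every bag has size at most 5, so the width is 5 − 1 = 4 and tw(G) ≤ 4. Conversely, {b, d, e, g, h} is a clique of size 5, and the vertices of any clique must share a bag in every tree decomposition; so some bag has ≥ 5 vertices and tw(G) ≥ 4. The upper and lower bounds meet at 4, so that is the treewidth.

4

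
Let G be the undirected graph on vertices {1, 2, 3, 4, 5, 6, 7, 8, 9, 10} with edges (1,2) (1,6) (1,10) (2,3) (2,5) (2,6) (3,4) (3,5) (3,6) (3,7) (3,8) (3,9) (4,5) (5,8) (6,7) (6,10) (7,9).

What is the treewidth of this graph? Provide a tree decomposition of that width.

The largest bag has 3 vertices, giving width 2; this decomposition certifies tw(G) ≤ 2. For the lower bound, the 3 vertices {1, 2, 6} are pairwise adjacent, and any tree decomposition puts a clique entirely inside one bag — forcing width ≥ 2. Therefore the treewidth is 2.

Treewidth 2.
One optimal decomposition is:
Bags: B1 = {2, 3, 5}  B2 = {2, 3, 6}  B3 = {1, 2, 6}  B4 = {3, 6, 7}  B5 = {3, 4, 5}  B6 = {3, 5, 8}  B7 = {1, 6, 10}  B8 = {3, 7, 9}
Tree: B1–B2, B2–B3, B2–B4, B1–B5, B5–B6, B3–B7, B4–B8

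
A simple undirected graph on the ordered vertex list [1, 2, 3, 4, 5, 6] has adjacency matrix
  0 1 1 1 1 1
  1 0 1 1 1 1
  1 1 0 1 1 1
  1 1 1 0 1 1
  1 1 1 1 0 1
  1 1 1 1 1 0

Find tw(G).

5

A width-5 tree decomposition is:
Bags: B1 = {1, 2, 3, 4, 5, 6}
Tree: (single bag)
A single bag containing all 6 vertices is trivially a valid decomposition of width 5. For the lower bound, the 6 vertices {1, 2, 3, 4, 5, 6} are pairwise adjacent, and any tree decomposition puts a clique entirely inside one bag — forcing width ≥ 5. Combining the bounds, tw(G) = 5.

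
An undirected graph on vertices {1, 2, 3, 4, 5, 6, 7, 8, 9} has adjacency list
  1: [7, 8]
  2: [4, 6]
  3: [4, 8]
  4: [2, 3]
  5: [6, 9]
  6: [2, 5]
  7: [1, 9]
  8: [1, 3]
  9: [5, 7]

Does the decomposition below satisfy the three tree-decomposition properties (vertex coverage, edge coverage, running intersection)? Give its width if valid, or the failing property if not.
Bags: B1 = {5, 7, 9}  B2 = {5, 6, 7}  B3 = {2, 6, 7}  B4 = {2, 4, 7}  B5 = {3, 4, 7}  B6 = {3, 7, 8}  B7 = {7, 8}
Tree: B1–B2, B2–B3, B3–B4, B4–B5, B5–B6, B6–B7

No — vertex 1 appears in no bag.

A tree decomposition must satisfy three properties: every vertex lies in some bag; for every edge, both endpoints lie together in some bag; and for every vertex, the bags containing it form a connected subtree. Here vertex 1 appears in no bag, so the decomposition is invalid.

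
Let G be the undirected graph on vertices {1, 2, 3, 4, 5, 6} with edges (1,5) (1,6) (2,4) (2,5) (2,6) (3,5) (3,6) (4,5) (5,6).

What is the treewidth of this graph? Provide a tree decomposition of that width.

Every bag has size at most 3, so the width is 3 − 1 = 2 and tw(G) ≤ 2. Conversely, {2, 4, 5} is a clique of size 3, and the vertices of any clique must share a bag in every tree decomposition; so some bag has ≥ 3 vertices and tw(G) ≥ 2. Combining the bounds, tw(G) = 2.

Treewidth 2.
One optimal decomposition is:
Bags: B1 = {2, 5, 6}  B2 = {3, 5, 6}  B3 = {1, 5, 6}  B4 = {2, 4, 5}
Tree: B1–B2, B1–B3, B1–B4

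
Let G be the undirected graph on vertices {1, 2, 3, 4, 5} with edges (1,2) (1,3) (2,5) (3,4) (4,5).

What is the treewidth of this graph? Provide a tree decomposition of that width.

Every bag has size at most 3, so the width is 3 − 1 = 2 and tw(G) ≤ 2. Since 5–4–3–1–2–5 is a cycle in G, G is not acyclic. Forests are exactly the graphs of treewidth ≤ 1, so tw(G) ≥ 2. Therefore the treewidth is 2.

Treewidth 2.
One optimal decomposition is:
Bags: B1 = {3, 4, 5}  B2 = {1, 3, 5}  B3 = {1, 2, 5}
Tree: B1–B2, B2–B3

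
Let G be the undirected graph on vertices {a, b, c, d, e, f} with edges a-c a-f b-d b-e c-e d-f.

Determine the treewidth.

A width-2 tree decomposition is:
Bags: B1 = {b, d, e}  B2 = {c, d, e}  B3 = {a, c, d}  B4 = {a, d, f}
Tree: B1–B2, B2–B3, B3–B4
Each bag holds 3 vertices, so the decomposition has width 2, which upper-bounds the treewidth. The edges d–b–e–c–a–f–d form a cycle, so G is not a tree and its treewidth is at least 2. The upper and lower bounds meet at 2, so that is the treewidth.

2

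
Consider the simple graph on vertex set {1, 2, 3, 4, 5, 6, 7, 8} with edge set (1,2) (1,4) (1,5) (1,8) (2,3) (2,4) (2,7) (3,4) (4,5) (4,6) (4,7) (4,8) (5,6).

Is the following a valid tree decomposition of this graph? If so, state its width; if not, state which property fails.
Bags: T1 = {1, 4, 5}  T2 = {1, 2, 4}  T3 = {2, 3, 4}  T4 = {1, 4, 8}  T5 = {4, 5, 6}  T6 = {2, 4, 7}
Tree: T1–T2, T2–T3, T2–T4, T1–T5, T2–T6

Checking the three conditions: (i) the bags cover all of {1, 2, 3, 4, 5, 6, 7, 8}; (ii) for each edge, some bag contains both endpoints; (iii) the bags containing any fixed vertex form a subtree. All hold, so the decomposition is valid with width 3 − 1 = 2.

Yes; width 2.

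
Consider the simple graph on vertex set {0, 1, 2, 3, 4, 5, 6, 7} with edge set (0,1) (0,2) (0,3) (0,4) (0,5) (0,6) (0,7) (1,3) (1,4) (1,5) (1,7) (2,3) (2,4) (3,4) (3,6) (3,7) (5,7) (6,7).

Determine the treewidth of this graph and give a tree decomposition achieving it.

Treewidth 3.
Bags: B1 = {0, 1, 3, 4}  B2 = {0, 1, 3, 7}  B3 = {0, 3, 6, 7}  B4 = {0, 1, 5, 7}  B5 = {0, 2, 3, 4}
Tree: B1–B2, B2–B3, B2–B4, B1–B5

Every bag has size at most 4, so the width is 4 − 1 = 3 and tw(G) ≤ 3. On the other hand G contains the 4-clique {0, 1, 3, 4}. A clique must lie in a single bag of any decomposition, so no decomposition can have width below 3. The upper and lower bounds meet at 3, so that is the treewidth.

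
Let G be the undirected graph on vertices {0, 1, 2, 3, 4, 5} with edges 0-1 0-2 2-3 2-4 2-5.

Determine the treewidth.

1

A width-1 tree decomposition is:
Bags: B1 = {2, 5}  B2 = {2, 3}  B3 = {0, 2}  B4 = {2, 4}  B5 = {0, 1}
Tree: B1–B2, B2–B3, B3–B4, B3–B5
The largest bag has 2 vertices, giving width 1; this decomposition certifies tw(G) ≤ 1. Since G has at least one edge (e.g. 2–5), it is not an edgeless graph, so tw(G) ≥ 1. Combining the bounds, tw(G) = 1.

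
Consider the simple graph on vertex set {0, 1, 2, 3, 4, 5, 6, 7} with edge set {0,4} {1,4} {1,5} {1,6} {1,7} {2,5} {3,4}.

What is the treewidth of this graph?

1

A width-1 tree decomposition is:
Bags: B1 = {1, 4}  B2 = {3, 4}  B3 = {0, 4}  B4 = {1, 5}  B5 = {1, 6}  B6 = {2, 5}  B7 = {1, 7}
Tree: B1–B2, B2–B3, B1–B4, B1–B5, B4–B6, B5–B7
The largest bag has 2 vertices, giving width 1; this decomposition certifies tw(G) ≤ 1. Any graph with an edge has treewidth ≥ 1, and G has the edge 4–1. Therefore the treewidth is 1.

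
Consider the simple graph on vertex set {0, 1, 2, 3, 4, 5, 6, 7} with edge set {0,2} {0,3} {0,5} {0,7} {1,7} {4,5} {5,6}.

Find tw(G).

A width-1 tree decomposition is:
Bags: B1 = {0, 3}  B2 = {0, 7}  B3 = {0, 5}  B4 = {0, 2}  B5 = {1, 7}  B6 = {5, 6}  B7 = {4, 5}
Tree: B1–B2, B2–B3, B2–B4, B2–B5, B3–B6, B6–B7
Each bag holds 2 vertices, so the decomposition has width 1, which upper-bounds the treewidth. Any graph with an edge has treewidth ≥ 1, and G has the edge 0–3. The upper and lower bounds meet at 1, so that is the treewidth.

1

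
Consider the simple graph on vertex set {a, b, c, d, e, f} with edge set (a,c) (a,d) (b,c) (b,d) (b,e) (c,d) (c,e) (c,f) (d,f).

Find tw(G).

A width-2 tree decomposition is:
Bags: B1 = {b, c, d}  B2 = {c, d, f}  B3 = {a, c, d}  B4 = {b, c, e}
Tree: B1–B2, B1–B3, B1–B4
The largest bag has 3 vertices, giving width 2; this decomposition certifies tw(G) ≤ 2. On the other hand G contains the 3-clique {a, c, d}. A clique must lie in a single bag of any decomposition, so no decomposition can have width below 2. The upper and lower bounds meet at 2, so that is the treewidth.

2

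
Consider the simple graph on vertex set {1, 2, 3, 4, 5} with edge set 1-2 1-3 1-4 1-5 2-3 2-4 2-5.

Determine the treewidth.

A width-2 tree decomposition is:
Bags: B1 = {1, 2, 4}  B2 = {1, 2, 5}  B3 = {1, 2, 3}
Tree: B1–B2, B2–B3
Every bag has size at most 3, so the width is 3 − 1 = 2 and tw(G) ≤ 2. Conversely, {1, 2, 3} is a clique of size 3, and the vertices of any clique must share a bag in every tree decomposition; so some bag has ≥ 3 vertices and tw(G) ≥ 2. Therefore the treewidth is 2.

2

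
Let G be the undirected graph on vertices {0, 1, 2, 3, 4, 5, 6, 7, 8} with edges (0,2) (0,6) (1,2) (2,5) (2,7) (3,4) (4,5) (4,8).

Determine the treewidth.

A width-1 tree decomposition is:
Bags: B1 = {2, 7}  B2 = {0, 2}  B3 = {1, 2}  B4 = {0, 6}  B5 = {2, 5}  B6 = {4, 5}  B7 = {4, 8}  B8 = {3, 4}
Tree: B1–B2, B2–B3, B2–B4, B3–B5, B5–B6, B6–B7, B6–B8
The largest bag has 2 vertices, giving width 1; this decomposition certifies tw(G) ≤ 1. G has an edge, so its treewidth is at least 1. Combining the bounds, tw(G) = 1.

1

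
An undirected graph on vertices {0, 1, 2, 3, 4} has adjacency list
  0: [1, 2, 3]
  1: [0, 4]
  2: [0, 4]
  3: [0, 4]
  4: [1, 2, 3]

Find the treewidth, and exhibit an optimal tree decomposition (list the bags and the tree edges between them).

Treewidth 2.
One such decomposition:
Bags: B1 = {0, 1, 4}  B2 = {0, 2, 4}  B3 = {0, 3, 4}
Tree: B1–B2, B2–B3

Every bag has size at most 3, so the width is 3 − 1 = 2 and tw(G) ≤ 2. The edges 4–1–0–2–4 form a cycle, so G is not a tree and its treewidth is at least 2. The upper and lower bounds meet at 2, so that is the treewidth.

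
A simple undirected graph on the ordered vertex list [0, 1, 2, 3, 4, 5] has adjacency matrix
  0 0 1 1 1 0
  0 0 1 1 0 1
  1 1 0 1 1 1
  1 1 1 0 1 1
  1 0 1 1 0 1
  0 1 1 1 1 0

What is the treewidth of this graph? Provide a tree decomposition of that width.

Treewidth 3.
Bags: B1 = {0, 2, 3, 4}  B2 = {2, 3, 4, 5}  B3 = {1, 2, 3, 5}
Tree: B1–B2, B2–B3

The largest bag has 4 vertices, giving width 3; this decomposition certifies tw(G) ≤ 3. Conversely, {1, 2, 3, 5} is a clique of size 4, and the vertices of any clique must share a bag in every tree decomposition; so some bag has ≥ 4 vertices and tw(G) ≥ 3. Combining the bounds, tw(G) = 3.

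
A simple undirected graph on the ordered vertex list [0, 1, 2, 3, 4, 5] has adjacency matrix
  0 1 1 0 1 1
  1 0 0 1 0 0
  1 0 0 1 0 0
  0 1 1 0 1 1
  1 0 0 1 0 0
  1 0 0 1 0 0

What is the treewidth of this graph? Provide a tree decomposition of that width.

The largest bag has 3 vertices, giving width 2; this decomposition certifies tw(G) ≤ 2. Since 5–3–2–0–5 is a cycle in G, G is not acyclic. Forests are exactly the graphs of treewidth ≤ 1, so tw(G) ≥ 2. Therefore the treewidth is 2.

Treewidth 2.
Bags: B1 = {0, 3, 5}  B2 = {0, 2, 3}  B3 = {0, 1, 3}  B4 = {0, 3, 4}
Tree: B1–B2, B2–B3, B3–B4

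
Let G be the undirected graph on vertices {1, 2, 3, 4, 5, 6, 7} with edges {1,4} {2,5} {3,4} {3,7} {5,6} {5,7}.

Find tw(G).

A width-1 tree decomposition is:
Bags: B1 = {3, 4}  B2 = {3, 7}  B3 = {5, 7}  B4 = {5, 6}  B5 = {1, 4}  B6 = {2, 5}
Tree: B1–B2, B2–B3, B3–B4, B1–B5, B4–B6
Every bag has size at most 2, so the width is 2 − 1 = 1 and tw(G) ≤ 1. Since G has at least one edge (e.g. 3–4), it is not an edgeless graph, so tw(G) ≥ 1. Therefore the treewidth is 1.

1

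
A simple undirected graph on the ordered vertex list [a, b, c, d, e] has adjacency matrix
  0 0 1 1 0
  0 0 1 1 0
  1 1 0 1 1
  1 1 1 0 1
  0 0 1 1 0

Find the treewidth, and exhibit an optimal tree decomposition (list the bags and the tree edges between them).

Treewidth 2.
One optimal decomposition is:
Bags: B1 = {a, c, d}  B2 = {c, d, e}  B3 = {b, c, d}
Tree: B1–B2, B2–B3

Each bag holds 3 vertices, so the decomposition has width 2, which upper-bounds the treewidth. Conversely, {c, d, e} is a clique of size 3, and the vertices of any clique must share a bag in every tree decomposition; so some bag has ≥ 3 vertices and tw(G) ≥ 2. The upper and lower bounds meet at 2, so that is the treewidth.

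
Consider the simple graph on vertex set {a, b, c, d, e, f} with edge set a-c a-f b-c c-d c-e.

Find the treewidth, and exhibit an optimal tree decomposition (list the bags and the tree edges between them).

Treewidth 1.
Bags: B1 = {c, d}  B2 = {a, c}  B3 = {c, e}  B4 = {b, c}  B5 = {a, f}
Tree: B1–B2, B2–B3, B2–B4, B2–B5

Every bag has size at most 2, so the width is 2 − 1 = 1 and tw(G) ≤ 1. G has an edge, so its treewidth is at least 1. The upper and lower bounds meet at 1, so that is the treewidth.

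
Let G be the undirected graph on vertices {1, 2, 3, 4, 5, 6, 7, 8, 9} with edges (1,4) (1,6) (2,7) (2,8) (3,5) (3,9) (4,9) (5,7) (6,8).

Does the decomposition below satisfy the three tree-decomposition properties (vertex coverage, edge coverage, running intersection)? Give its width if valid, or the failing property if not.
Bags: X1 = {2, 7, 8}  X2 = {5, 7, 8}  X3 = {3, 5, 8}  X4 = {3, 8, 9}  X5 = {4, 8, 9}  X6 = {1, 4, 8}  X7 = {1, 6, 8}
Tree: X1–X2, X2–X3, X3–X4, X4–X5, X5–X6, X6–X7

Every vertex of G appears in some bag (union = {1, 2, 3, 4, 5, 6, 7, 8, 9}); every edge is covered by a bag; and for each vertex v the set of bags containing v is connected in the bag tree. The decomposition is therefore valid. The largest bag has 3 vertices, so the width is 2.

Yes; width 2.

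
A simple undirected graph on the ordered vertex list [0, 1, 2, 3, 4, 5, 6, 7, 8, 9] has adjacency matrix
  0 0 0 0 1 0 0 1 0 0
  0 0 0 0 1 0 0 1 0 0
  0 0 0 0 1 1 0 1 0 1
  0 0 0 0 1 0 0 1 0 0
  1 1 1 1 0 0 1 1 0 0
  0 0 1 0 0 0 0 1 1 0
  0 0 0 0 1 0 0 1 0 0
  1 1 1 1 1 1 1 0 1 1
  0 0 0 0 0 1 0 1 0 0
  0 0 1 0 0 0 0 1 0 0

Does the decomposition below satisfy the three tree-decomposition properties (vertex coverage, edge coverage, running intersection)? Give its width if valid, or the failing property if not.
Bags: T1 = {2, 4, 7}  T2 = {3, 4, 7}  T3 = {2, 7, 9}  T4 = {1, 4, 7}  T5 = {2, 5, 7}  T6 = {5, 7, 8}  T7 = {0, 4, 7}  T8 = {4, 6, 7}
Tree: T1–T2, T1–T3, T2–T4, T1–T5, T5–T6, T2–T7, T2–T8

Yes; width 2.

Vertex coverage: the bags together contain {0, 1, 2, 3, 4, 5, 6, 7, 8, 9}, the full vertex set. Edge coverage: each edge of G has both endpoints in at least one bag. Running intersection: for every vertex, the bags containing it form a connected subtree. All three properties hold, so this is a valid tree decomposition of width max|bag| − 1 = 2, and hence tw(G) ≤ 2.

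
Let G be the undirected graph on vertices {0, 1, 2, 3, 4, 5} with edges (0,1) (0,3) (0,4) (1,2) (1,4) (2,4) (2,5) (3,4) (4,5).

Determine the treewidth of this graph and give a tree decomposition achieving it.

The largest bag has 3 vertices, giving width 2; this decomposition certifies tw(G) ≤ 2. Conversely, {0, 1, 4} is a clique of size 3, and the vertices of any clique must share a bag in every tree decomposition; so some bag has ≥ 3 vertices and tw(G) ≥ 2. Hence tw(G) = 2 exactly.

Treewidth 2.
Bags: B1 = {2, 4, 5}  B2 = {1, 2, 4}  B3 = {0, 1, 4}  B4 = {0, 3, 4}
Tree: B1–B2, B2–B3, B3–B4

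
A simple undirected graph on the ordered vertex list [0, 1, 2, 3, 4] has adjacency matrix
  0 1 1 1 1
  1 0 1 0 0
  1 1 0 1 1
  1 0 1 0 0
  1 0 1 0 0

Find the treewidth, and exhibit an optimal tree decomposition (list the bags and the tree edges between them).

Every bag has size at most 3, so the width is 3 − 1 = 2 and tw(G) ≤ 2. Conversely, {0, 1, 2} is a clique of size 3, and the vertices of any clique must share a bag in every tree decomposition; so some bag has ≥ 3 vertices and tw(G) ≥ 2. Therefore the treewidth is 2.

Treewidth 2.
One optimal decomposition is:
Bags: B1 = {0, 2, 4}  B2 = {0, 2, 3}  B3 = {0, 1, 2}
Tree: B1–B2, B1–B3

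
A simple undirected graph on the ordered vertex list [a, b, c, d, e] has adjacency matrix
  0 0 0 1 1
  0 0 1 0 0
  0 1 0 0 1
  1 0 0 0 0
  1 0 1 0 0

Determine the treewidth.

A width-1 tree decomposition is:
Bags: B1 = {a, d}  B2 = {a, e}  B3 = {c, e}  B4 = {b, c}
Tree: B1–B2, B2–B3, B3–B4
Every bag has size at most 2, so the width is 2 − 1 = 1 and tw(G) ≤ 1. Since G has at least one edge (e.g. d–a), it is not an edgeless graph, so tw(G) ≥ 1. Combining the bounds, tw(G) = 1.

1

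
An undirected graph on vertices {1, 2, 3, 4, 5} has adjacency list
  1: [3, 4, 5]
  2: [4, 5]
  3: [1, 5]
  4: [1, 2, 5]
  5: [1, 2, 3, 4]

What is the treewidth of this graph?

A width-2 tree decomposition is:
Bags: B1 = {1, 4, 5}  B2 = {1, 3, 5}  B3 = {2, 4, 5}
Tree: B1–B2, B1–B3
Every bag has size at most 3, so the width is 3 − 1 = 2 and tw(G) ≤ 2. Conversely, {1, 3, 5} is a clique of size 3, and the vertices of any clique must share a bag in every tree decomposition; so some bag has ≥ 3 vertices and tw(G) ≥ 2. The upper and lower bounds meet at 2, so that is the treewidth.

2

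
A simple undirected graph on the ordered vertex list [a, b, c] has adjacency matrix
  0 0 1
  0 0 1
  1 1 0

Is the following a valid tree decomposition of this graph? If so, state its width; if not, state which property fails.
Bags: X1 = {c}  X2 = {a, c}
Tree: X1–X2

No — vertex b appears in no bag.

A tree decomposition must satisfy three properties: every vertex lies in some bag; for every edge, both endpoints lie together in some bag; and for every vertex, the bags containing it form a connected subtree. Here vertex b appears in no bag, so the decomposition is invalid.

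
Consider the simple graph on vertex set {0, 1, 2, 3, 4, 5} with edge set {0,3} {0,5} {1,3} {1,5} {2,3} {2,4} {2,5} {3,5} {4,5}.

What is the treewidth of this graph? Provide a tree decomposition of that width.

Treewidth 2.
One optimal decomposition is:
Bags: B1 = {2, 3, 5}  B2 = {2, 4, 5}  B3 = {0, 3, 5}  B4 = {1, 3, 5}
Tree: B1–B2, B1–B3, B1–B4

Every bag has size at most 3, so the width is 3 − 1 = 2 and tw(G) ≤ 2. Conversely, {0, 3, 5} is a clique of size 3, and the vertices of any clique must share a bag in every tree decomposition; so some bag has ≥ 3 vertices and tw(G) ≥ 2. Hence tw(G) = 2 exactly.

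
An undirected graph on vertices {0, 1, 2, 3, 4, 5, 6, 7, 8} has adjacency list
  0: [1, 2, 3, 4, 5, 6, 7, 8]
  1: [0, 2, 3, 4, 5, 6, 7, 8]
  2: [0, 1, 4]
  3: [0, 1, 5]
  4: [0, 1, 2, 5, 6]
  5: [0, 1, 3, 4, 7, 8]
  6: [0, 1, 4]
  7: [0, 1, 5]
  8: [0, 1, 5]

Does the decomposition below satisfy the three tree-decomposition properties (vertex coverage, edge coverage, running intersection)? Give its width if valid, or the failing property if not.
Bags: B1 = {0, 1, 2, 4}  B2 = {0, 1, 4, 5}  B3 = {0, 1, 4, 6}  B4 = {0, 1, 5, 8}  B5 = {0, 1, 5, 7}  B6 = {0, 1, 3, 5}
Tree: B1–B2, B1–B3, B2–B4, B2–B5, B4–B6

Every vertex of G appears in some bag (union = {0, 1, 2, 3, 4, 5, 6, 7, 8}); every edge is covered by a bag; and for each vertex v the set of bags containing v is connected in the bag tree. The decomposition is therefore valid. The largest bag has 4 vertices, so the width is 3.

Yes; width 3.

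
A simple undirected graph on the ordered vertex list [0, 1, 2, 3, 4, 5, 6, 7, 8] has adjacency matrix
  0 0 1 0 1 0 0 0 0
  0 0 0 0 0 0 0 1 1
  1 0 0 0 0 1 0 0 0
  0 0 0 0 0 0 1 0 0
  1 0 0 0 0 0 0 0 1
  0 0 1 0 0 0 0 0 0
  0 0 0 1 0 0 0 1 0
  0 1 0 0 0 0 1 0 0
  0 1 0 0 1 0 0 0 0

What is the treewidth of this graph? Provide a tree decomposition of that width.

The largest bag has 2 vertices, giving width 1; this decomposition certifies tw(G) ≤ 1. Any graph with an edge has treewidth ≥ 1, and G has the edge 3–6. Hence tw(G) = 1 exactly.

Treewidth 1.
One optimal decomposition is:
Bags: B1 = {3, 6}  B2 = {6, 7}  B3 = {1, 7}  B4 = {1, 8}  B5 = {4, 8}  B6 = {0, 4}  B7 = {0, 2}  B8 = {2, 5}
Tree: B1–B2, B2–B3, B3–B4, B4–B5, B5–B6, B6–B7, B7–B8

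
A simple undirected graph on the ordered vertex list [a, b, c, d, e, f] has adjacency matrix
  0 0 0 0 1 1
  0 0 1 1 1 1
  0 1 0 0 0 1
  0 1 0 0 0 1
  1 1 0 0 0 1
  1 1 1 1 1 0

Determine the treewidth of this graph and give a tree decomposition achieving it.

Treewidth 2.
Bags: B1 = {b, c, f}  B2 = {b, e, f}  B3 = {a, e, f}  B4 = {b, d, f}
Tree: B1–B2, B2–B3, B2–B4

Each bag holds 3 vertices, so the decomposition has width 2, which upper-bounds the treewidth. For the lower bound, the 3 vertices {a, e, f} are pairwise adjacent, and any tree decomposition puts a clique entirely inside one bag — forcing width ≥ 2. The upper and lower bounds meet at 2, so that is the treewidth.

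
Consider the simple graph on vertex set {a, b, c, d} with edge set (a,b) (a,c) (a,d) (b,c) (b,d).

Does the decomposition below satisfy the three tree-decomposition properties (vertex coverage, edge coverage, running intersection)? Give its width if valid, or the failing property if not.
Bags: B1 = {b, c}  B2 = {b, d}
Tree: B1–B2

No — vertex a appears in no bag.

A tree decomposition must satisfy three properties: every vertex lies in some bag; for every edge, both endpoints lie together in some bag; and for every vertex, the bags containing it form a connected subtree. Here vertex a appears in no bag, so the decomposition is invalid.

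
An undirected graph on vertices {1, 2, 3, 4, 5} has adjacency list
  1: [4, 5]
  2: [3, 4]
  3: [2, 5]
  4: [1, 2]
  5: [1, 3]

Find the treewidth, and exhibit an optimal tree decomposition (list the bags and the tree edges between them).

Each bag holds 3 vertices, so the decomposition has width 2, which upper-bounds the treewidth. Since 1–4–2–3–5–1 is a cycle in G, G is not acyclic. Forests are exactly the graphs of treewidth ≤ 1, so tw(G) ≥ 2. Therefore the treewidth is 2.

Treewidth 2.
Bags: B1 = {1, 2, 4}  B2 = {1, 2, 3}  B3 = {1, 3, 5}
Tree: B1–B2, B2–B3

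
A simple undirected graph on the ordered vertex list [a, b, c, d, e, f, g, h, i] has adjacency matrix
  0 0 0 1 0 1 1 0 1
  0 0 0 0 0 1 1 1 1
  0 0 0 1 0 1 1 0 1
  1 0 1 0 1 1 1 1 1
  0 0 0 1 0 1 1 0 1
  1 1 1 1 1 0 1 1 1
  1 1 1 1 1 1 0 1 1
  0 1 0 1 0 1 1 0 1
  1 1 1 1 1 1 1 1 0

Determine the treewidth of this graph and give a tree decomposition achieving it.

The largest bag has 5 vertices, giving width 4; this decomposition certifies tw(G) ≤ 4. For the lower bound, the 5 vertices {d, e, f, g, i} are pairwise adjacent, and any tree decomposition puts a clique entirely inside one bag — forcing width ≥ 4. Hence tw(G) = 4 exactly.

Treewidth 4.
One such decomposition:
Bags: B1 = {d, f, g, h, i}  B2 = {b, f, g, h, i}  B3 = {d, e, f, g, i}  B4 = {a, d, f, g, i}  B5 = {c, d, f, g, i}
Tree: B1–B2, B1–B3, B3–B4, B3–B5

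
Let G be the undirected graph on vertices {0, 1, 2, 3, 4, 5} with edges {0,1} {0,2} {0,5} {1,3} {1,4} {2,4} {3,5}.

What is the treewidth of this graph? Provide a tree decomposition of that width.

Treewidth 2.
Bags: B1 = {1, 3, 5}  B2 = {0, 1, 5}  B3 = {0, 1, 4}  B4 = {0, 2, 4}
Tree: B1–B2, B2–B3, B3–B4

Every bag has size at most 3, so the width is 3 − 1 = 2 and tw(G) ≤ 2. The edges 3–5–0–1–3 form a cycle, so G is not a tree and its treewidth is at least 2. The upper and lower bounds meet at 2, so that is the treewidth.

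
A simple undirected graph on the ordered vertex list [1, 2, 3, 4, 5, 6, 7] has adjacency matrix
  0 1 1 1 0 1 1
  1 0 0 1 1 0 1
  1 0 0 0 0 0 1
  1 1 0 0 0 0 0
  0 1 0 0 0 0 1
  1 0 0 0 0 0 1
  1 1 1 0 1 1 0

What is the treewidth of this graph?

2

A width-2 tree decomposition is:
Bags: B1 = {1, 2, 7}  B2 = {1, 2, 4}  B3 = {1, 3, 7}  B4 = {2, 5, 7}  B5 = {1, 6, 7}
Tree: B1–B2, B1–B3, B1–B4, B1–B5
Each bag holds 3 vertices, so the decomposition has width 2, which upper-bounds the treewidth. For the lower bound, the 3 vertices {1, 2, 4} are pairwise adjacent, and any tree decomposition puts a clique entirely inside one bag — forcing width ≥ 2. Combining the bounds, tw(G) = 2.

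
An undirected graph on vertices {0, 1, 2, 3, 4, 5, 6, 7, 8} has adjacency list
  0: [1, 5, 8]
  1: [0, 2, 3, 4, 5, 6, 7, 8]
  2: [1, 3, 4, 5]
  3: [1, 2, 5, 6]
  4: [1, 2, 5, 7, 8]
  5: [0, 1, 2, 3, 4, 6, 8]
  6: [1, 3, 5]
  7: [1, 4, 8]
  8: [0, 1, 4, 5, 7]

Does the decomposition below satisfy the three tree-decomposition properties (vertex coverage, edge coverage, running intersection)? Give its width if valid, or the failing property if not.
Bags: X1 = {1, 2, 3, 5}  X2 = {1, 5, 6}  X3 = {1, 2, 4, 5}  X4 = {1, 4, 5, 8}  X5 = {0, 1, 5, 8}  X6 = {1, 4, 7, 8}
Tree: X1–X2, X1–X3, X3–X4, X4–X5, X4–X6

A tree decomposition must satisfy three properties: every vertex lies in some bag; for every edge, both endpoints lie together in some bag; and for every vertex, the bags containing it form a connected subtree. Here edge (3,6) lies in no bag, so the decomposition is invalid.

No — edge (3,6) lies in no bag.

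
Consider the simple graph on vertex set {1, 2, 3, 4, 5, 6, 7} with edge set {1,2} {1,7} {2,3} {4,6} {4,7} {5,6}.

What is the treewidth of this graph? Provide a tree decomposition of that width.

Treewidth 1.
One optimal decomposition is:
Bags: B1 = {5, 6}  B2 = {4, 6}  B3 = {4, 7}  B4 = {1, 7}  B5 = {1, 2}  B6 = {2, 3}
Tree: B1–B2, B2–B3, B3–B4, B4–B5, B5–B6

The largest bag has 2 vertices, giving width 1; this decomposition certifies tw(G) ≤ 1. Any graph with an edge has treewidth ≥ 1, and G has the edge 5–6. Combining the bounds, tw(G) = 1.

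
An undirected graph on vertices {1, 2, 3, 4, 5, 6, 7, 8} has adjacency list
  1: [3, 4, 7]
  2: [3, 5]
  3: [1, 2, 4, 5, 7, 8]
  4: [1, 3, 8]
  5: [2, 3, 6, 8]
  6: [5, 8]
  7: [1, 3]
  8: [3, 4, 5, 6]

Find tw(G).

2

A width-2 tree decomposition is:
Bags: B1 = {3, 5, 8}  B2 = {2, 3, 5}  B3 = {5, 6, 8}  B4 = {3, 4, 8}  B5 = {1, 3, 4}  B6 = {1, 3, 7}
Tree: B1–B2, B1–B3, B1–B4, B4–B5, B5–B6
Every bag has size at most 3, so the width is 3 − 1 = 2 and tw(G) ≤ 2. On the other hand G contains the 3-clique {3, 4, 8}. A clique must lie in a single bag of any decomposition, so no decomposition can have width below 2. The upper and lower bounds meet at 2, so that is the treewidth.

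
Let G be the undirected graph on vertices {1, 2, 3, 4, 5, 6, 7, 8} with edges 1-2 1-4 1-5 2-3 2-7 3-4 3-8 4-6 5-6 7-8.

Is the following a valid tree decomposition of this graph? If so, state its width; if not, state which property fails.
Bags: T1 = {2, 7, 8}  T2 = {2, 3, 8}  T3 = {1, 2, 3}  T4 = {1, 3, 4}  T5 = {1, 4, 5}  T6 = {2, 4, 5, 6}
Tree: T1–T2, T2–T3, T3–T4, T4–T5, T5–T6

A tree decomposition must satisfy three properties: every vertex lies in some bag; for every edge, both endpoints lie together in some bag; and for every vertex, the bags containing it form a connected subtree. Here bags containing vertex 2 are not connected in the tree, so the decomposition is invalid.

No — bags containing vertex 2 are not connected in the tree.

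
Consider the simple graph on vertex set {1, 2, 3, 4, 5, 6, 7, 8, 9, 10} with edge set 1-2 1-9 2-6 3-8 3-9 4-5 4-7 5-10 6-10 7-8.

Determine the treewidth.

A width-2 tree decomposition is:
Bags: B1 = {1, 3, 9}  B2 = {1, 2, 3}  B3 = {2, 3, 6}  B4 = {3, 6, 10}  B5 = {3, 5, 10}  B6 = {3, 4, 5}  B7 = {3, 4, 7}  B8 = {3, 7, 8}
Tree: B1–B2, B2–B3, B3–B4, B4–B5, B5–B6, B6–B7, B7–B8
Every bag has size at most 3, so the width is 3 − 1 = 2 and tw(G) ≤ 2. For the lower bound, G contains the cycle 3–9–1–2–6–10–5–4–7–8–3, so G is not a forest; only forests have treewidth ≤ 1, hence tw(G) ≥ 2. Hence tw(G) = 2 exactly.

2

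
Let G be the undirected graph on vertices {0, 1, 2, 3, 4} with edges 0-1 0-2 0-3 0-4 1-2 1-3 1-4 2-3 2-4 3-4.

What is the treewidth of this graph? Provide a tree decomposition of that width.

With just one bag of size 5, the width is 5 − 1 = 4, so tw(G) ≤ 4. On the other hand G contains the 5-clique {0, 1, 2, 3, 4}. A clique must lie in a single bag of any decomposition, so no decomposition can have width below 4. Therefore the treewidth is 4.

Treewidth 4.
One optimal decomposition is:
Bags: B1 = {0, 1, 2, 3, 4}
Tree: (single bag)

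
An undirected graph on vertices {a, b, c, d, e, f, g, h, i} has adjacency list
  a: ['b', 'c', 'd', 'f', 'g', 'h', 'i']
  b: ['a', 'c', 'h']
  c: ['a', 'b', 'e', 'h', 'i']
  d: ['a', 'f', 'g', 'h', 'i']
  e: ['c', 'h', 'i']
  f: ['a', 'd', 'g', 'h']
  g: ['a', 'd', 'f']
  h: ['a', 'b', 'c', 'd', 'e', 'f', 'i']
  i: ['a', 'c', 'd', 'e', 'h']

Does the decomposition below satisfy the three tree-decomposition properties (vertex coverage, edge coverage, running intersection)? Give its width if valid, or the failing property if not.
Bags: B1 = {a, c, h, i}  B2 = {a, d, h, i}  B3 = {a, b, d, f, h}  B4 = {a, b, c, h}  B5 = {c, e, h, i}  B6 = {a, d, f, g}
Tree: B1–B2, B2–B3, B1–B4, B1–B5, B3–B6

No — bags containing vertex b are not connected in the tree.

A tree decomposition must satisfy three properties: every vertex lies in some bag; for every edge, both endpoints lie together in some bag; and for every vertex, the bags containing it form a connected subtree. Here bags containing vertex b are not connected in the tree, so the decomposition is invalid.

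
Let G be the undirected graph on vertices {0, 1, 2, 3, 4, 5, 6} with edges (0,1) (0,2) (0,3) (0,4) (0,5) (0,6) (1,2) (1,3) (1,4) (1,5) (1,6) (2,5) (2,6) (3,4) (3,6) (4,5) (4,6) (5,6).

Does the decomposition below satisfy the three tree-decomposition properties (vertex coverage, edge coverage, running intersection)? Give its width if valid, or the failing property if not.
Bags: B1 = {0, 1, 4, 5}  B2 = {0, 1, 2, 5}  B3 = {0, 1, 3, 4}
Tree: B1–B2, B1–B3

No — vertex 6 appears in no bag.

A tree decomposition must satisfy three properties: every vertex lies in some bag; for every edge, both endpoints lie together in some bag; and for every vertex, the bags containing it form a connected subtree. Here vertex 6 appears in no bag, so the decomposition is invalid.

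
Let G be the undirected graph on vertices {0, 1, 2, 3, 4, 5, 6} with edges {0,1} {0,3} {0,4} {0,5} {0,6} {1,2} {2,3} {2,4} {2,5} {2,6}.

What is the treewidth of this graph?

2

A width-2 tree decomposition is:
Bags: B1 = {0, 2, 6}  B2 = {0, 2, 5}  B3 = {0, 2, 4}  B4 = {0, 1, 2}  B5 = {0, 2, 3}
Tree: B1–B2, B2–B3, B3–B4, B4–B5
The largest bag has 3 vertices, giving width 2; this decomposition certifies tw(G) ≤ 2. The edges 2–6–0–5–2 form a cycle, so G is not a tree and its treewidth is at least 2. Combining the bounds, tw(G) = 2.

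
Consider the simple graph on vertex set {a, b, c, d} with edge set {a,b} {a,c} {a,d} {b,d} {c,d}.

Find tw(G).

2

A width-2 tree decomposition is:
Bags: B1 = {a, c, d}  B2 = {a, b, d}
Tree: B1–B2
Each bag holds 3 vertices, so the decomposition has width 2, which upper-bounds the treewidth. For the lower bound, the 3 vertices {a, c, d} are pairwise adjacent, and any tree decomposition puts a clique entirely inside one bag — forcing width ≥ 2. Hence tw(G) = 2 exactly.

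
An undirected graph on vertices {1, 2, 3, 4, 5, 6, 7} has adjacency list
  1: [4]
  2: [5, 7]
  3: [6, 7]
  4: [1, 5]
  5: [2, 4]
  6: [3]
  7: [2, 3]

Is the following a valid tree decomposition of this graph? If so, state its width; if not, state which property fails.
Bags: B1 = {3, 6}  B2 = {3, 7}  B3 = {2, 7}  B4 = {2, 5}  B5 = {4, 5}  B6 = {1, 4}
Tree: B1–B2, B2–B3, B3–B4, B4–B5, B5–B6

Every vertex of G appears in some bag (union = {1, 2, 3, 4, 5, 6, 7}); every edge is covered by a bag; and for each vertex v the set of bags containing v is connected in the bag tree. The decomposition is therefore valid. The largest bag has 2 vertices, so the width is 1.

Yes; width 1.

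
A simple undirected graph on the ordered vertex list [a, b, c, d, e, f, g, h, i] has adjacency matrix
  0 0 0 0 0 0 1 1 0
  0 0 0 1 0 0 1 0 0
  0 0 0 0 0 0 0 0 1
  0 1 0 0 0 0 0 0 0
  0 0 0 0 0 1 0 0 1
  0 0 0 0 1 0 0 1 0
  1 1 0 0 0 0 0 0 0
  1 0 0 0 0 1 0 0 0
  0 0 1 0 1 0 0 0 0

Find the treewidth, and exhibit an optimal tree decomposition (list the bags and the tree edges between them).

Treewidth 1.
One such decomposition:
Bags: B1 = {b, d}  B2 = {b, g}  B3 = {a, g}  B4 = {a, h}  B5 = {f, h}  B6 = {e, f}  B7 = {e, i}  B8 = {c, i}
Tree: B1–B2, B2–B3, B3–B4, B4–B5, B5–B6, B6–B7, B7–B8

The largest bag has 2 vertices, giving width 1; this decomposition certifies tw(G) ≤ 1. Since G has at least one edge (e.g. d–b), it is not an edgeless graph, so tw(G) ≥ 1. The upper and lower bounds meet at 1, so that is the treewidth.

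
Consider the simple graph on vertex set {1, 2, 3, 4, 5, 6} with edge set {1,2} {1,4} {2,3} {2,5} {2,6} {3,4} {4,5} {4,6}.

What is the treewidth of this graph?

A width-2 tree decomposition is:
Bags: B1 = {1, 2, 4}  B2 = {2, 4, 6}  B3 = {2, 3, 4}  B4 = {2, 4, 5}
Tree: B1–B2, B2–B3, B3–B4
Each bag holds 3 vertices, so the decomposition has width 2, which upper-bounds the treewidth. Since 1–4–6–2–1 is a cycle in G, G is not acyclic. Forests are exactly the graphs of treewidth ≤ 1, so tw(G) ≥ 2. Hence tw(G) = 2 exactly.

2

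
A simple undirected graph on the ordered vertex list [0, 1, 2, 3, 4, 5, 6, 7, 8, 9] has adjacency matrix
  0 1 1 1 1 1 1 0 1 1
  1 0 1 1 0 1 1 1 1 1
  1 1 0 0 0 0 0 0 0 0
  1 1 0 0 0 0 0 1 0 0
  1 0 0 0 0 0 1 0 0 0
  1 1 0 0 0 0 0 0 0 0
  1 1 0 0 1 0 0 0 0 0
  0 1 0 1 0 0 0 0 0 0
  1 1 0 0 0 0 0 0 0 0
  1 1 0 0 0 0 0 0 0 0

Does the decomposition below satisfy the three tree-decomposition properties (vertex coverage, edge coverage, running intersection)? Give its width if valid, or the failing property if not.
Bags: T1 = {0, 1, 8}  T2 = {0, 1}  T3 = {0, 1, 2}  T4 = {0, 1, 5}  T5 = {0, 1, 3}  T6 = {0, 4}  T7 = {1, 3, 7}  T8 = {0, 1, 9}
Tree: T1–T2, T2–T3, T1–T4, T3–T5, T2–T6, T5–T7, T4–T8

No — vertex 6 appears in no bag.

A tree decomposition must satisfy three properties: every vertex lies in some bag; for every edge, both endpoints lie together in some bag; and for every vertex, the bags containing it form a connected subtree. Here vertex 6 appears in no bag, so the decomposition is invalid.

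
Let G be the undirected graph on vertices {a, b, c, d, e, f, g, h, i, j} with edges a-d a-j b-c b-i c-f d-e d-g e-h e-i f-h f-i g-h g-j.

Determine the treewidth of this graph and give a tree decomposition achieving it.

Every bag has size at most 3, so the width is 3 − 1 = 2 and tw(G) ≤ 2. Since j–a–d–g–j is a cycle in G, G is not acyclic. Forests are exactly the graphs of treewidth ≤ 1, so tw(G) ≥ 2. The upper and lower bounds meet at 2, so that is the treewidth.

Treewidth 2.
Bags: B1 = {a, g, j}  B2 = {a, d, g}  B3 = {d, g, h}  B4 = {d, e, h}  B5 = {e, f, h}  B6 = {e, f, i}  B7 = {c, f, i}  B8 = {b, c, i}
Tree: B1–B2, B2–B3, B3–B4, B4–B5, B5–B6, B6–B7, B7–B8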